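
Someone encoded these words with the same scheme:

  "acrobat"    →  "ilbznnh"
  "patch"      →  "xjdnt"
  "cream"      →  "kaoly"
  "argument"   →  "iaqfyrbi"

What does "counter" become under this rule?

kxeyfrf

In acrobat: a→i is +8, c→l is +9, r→b is +10, o→z is +11 — the shift increases by 1 each position. The shift increases by 1 at each position, starting from +8: 8, 9, 10, ….
Applying it to counter: c+8=k, o+9=x, u+10=e, n+11=y, t+12=f, e+13=r, r+14=f.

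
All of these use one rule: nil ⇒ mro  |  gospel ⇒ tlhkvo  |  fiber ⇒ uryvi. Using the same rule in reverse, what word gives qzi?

Each pair mirrors across the alphabet (n↔m, i↔r, l↔o): positions sum to 25. This is the alphabet-reversal cipher (Atbash): a becomes z, b becomes y, etc.
Decoding qzi: q↔j, z↔a, i↔r.

jar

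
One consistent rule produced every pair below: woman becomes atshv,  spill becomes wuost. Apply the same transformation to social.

In woman: w→a is +4, o→t is +5, m→s is +6, a→h is +7 — the shift increases by 1 each position. Letter i (0-indexed) is shifted by i+4, so successive shifts are 4, 5, 6, ….
For social: s+4=w, o+5=t, c+6=i, i+7=p, a+8=i, l+9=u.

wtipiu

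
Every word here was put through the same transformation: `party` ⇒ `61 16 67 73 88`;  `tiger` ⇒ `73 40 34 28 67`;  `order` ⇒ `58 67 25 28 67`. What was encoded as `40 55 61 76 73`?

p(#16)→61 and a(#1)→16: differences scale by 3, so n = 3·pos + 13. With a=1..z=26, the number is 3·pos + 13.
Decoding 40 55 61 76 73: 40→(40−13)÷3=9=i, 55→(55−13)÷3=14=n, 61→(61−13)÷3=16=p, 76→(76−13)÷3=21=u, 73→(73−13)÷3=20=t.

input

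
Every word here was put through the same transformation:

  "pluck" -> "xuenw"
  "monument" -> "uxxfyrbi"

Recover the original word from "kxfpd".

cover

In pluck: p→x is +8, l→u is +9, u→e is +10, c→n is +11 — the shift increases by 1 each position. Each letter shifts forward by (position + 8), i.e. 8, 9, 10, … — the shift grows by one for each successive letter.
Decoding kxfpd: k−8=c, x−9=o, f−10=v, p−11=e, d−12=r.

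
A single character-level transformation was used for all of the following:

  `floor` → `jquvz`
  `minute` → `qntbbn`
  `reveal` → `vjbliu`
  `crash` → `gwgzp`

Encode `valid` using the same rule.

In floor: f→j is +4, l→q is +5, o→u is +6, o→v is +7 — the shift increases by 1 each position. The shift increases by 1 at each position, starting from +4: 4, 5, 6, ….
For valid: v+4=z, a+5=f, l+6=r, i+7=p, d+8=l.

zfrpl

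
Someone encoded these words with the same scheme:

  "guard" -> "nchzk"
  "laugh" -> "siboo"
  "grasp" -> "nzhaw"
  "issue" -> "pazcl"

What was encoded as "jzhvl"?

crane

Shifts by position in guard: pos 0: g→n (+7), pos 1: u→c (+8), pos 2: a→h (+7), pos 3: r→z (+8) — repeating every 2. A repeating key of period 2 is used — shifts +7, +8 over and over.
Undoing it on jzhvl: j−7=c, z−8=r, h−7=a, v−8=n, l−7=e.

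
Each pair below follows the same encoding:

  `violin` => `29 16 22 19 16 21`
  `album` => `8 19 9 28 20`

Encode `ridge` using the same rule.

Letters become their 1-based position plus 7 (so a→8, b→9, …).
On ridge: r=18→25, i=9→16, d=4→11, g=7→14, e=5→12.

25 16 11 14 12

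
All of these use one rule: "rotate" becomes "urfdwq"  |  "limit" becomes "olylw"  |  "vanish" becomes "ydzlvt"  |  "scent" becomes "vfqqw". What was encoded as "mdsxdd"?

Shifts by position in rotate: pos 0: r→u (+3), pos 1: o→r (+3), pos 2: t→f (+12), pos 3: a→d (+3), pos 4: t→w (+3), pos 5: e→q (+12) — repeating every 3. The shifts repeat in a cycle of length 3: positions 0,1,… shift by +3, +3, +12, then the pattern repeats.
Decoding mdsxdd: m−3=j, d−3=a, s−12=g, x−3=u, d−3=a, d−12=r.

jaguar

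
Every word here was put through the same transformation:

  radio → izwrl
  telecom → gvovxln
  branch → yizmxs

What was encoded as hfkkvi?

supper

Each pair mirrors across the alphabet (r↔i, a↔z, d↔w): positions sum to 25. This is the alphabet-reversal cipher (Atbash): a becomes z, b becomes y, etc.
Undoing it on hfkkvi: h↔s, f↔u, k↔p, k↔p, v↔e, i↔r.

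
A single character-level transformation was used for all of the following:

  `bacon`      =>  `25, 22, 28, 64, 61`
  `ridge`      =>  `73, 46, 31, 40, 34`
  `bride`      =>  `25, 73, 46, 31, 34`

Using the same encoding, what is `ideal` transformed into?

b(#2)→25 and a(#1)→22: differences scale by 3, so n = 3·pos + 19. The formula is n = 3×(alphabet index, a=1) + 19.
On ideal: i=9→46, d=4→31, e=5→34, a=1→22, l=12→55.

46, 31, 34, 22, 55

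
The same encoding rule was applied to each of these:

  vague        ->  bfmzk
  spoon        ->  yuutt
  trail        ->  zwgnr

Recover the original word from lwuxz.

frost

Shifts by position in vague: pos 0: v→b (+6), pos 1: a→f (+5), pos 2: g→m (+6), pos 3: u→z (+5) — repeating every 2. A repeating key of period 2 is used — shifts +6, +5 over and over.
Reversing it on lwuxz: l−6=f, w−5=r, u−6=o, x−5=s, z−6=t.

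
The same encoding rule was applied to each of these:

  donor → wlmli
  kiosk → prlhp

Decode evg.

Each pair mirrors across the alphabet (d↔w, o↔l, n↔m): positions sum to 25. This is the alphabet-reversal cipher (Atbash): a becomes z, b becomes y, etc.
Reversing it on evg: e↔v, v↔e, g↔t.

vet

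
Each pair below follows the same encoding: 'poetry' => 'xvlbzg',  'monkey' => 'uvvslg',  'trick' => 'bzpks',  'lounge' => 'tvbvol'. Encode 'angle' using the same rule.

The shift depends on letter class: consonant p→x is +8, but vowel o→v is +7. The rule splits by letter class: vowels +7, consonants +8.
Applying it to angle: a(vowel)+7=h, n(cons)+8=v, g(cons)+8=o, l(cons)+8=t, e(vowel)+7=l.

hvotl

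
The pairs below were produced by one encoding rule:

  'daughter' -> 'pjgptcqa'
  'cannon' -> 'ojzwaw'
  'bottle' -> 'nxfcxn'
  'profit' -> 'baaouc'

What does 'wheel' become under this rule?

A repeating key of period 2 is used — shifts +12, +9 over and over.
For wheel: w+12=i, h+9=q, e+12=q, e+9=n, l+12=x.

iqqnx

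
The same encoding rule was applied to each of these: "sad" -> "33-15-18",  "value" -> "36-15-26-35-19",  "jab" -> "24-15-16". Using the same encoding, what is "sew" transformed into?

s is letter #19 and maps to 33: an offset of 14. The number is (letter's place in the alphabet, a=1) + 14.
Applying it to sew: s=19→33, e=5→19, w=23→37.

33-19-37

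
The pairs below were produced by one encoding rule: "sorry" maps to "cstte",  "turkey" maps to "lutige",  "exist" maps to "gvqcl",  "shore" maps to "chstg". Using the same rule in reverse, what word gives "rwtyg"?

This is an affine cipher: with a=0,…,z=25, each position x becomes (9x+22) mod 26.
Reversing it on rwtyg: r(17)→3·(17−22)≡11=l; w(22)→3·(22−22)≡0=a; t(19)→3·(19−22)≡17=r; y(24)→3·(24−22)≡6=g; g(6)→3·(6−22)≡4=e (all mod 26).

large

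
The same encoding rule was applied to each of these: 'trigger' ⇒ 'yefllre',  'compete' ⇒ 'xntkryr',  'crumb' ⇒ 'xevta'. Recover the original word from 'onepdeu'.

Each letter's alphabet position (a=0..z=25) is mapped through 23·x+3 mod 26 — an affine cipher.
Reversing it on onepdeu: o(14)→17·(14−3)≡5=f; n(13)→17·(13−3)≡14=o; e(4)→17·(4−3)≡17=r; p(15)→17·(15−3)≡22=w; d(3)→17·(3−3)≡0=a; e(4)→17·(4−3)≡17=r; u(20)→17·(20−3)≡3=d (all mod 26).

forward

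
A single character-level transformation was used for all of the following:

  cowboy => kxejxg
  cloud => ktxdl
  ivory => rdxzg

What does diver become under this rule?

The shift depends on letter class: consonant c→k is +8, but vowel o→x is +9. Vowels shift forward by 9 and consonants shift forward by 8.
Applying it to diver: d(cons)+8=l, i(vowel)+9=r, v(cons)+8=d, e(vowel)+9=n, r(cons)+8=z.

lrdnz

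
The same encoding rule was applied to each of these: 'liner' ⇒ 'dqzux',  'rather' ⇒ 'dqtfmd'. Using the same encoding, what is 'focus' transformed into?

egoar

The output letters match the input read backwards, each shifted +12: liner reversed is renil. Read the word backwards and shift each letter +12.
Applying it to focus: reverse → sucof; then shift: s+12=e, u+12=g, c+12=o, o+12=a, f+12=r.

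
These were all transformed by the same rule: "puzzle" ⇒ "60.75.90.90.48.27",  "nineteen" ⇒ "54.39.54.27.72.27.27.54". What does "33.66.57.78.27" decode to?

grove

p(#16)→60 and u(#21)→75: differences scale by 3, so n = 3·pos + 12. The formula is n = 3×(alphabet index, a=1) + 12.
Decoding 33.66.57.78.27: 33→(33−12)÷3=7=g, 66→(66−12)÷3=18=r, 57→(57−12)÷3=15=o, 78→(78−12)÷3=22=v, 27→(27−12)÷3=5=e.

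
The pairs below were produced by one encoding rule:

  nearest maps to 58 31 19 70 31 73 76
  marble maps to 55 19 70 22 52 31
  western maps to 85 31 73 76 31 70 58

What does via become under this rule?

82 43 19

The formula is n = 3×(alphabet index, a=1) + 16.
On via: v=22→82, i=9→43, a=1→19.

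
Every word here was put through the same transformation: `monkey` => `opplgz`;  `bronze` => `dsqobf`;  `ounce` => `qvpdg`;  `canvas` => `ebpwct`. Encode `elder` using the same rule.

Shifts by position in monkey: pos 0: m→o (+2), pos 1: o→p (+1), pos 2: n→p (+2), pos 3: k→l (+1) — repeating every 2. The shifts repeat in a cycle of length 2: positions 0,1,… shift by +2, +1, then the pattern repeats.
On elder: e+2=g, l+1=m, d+2=f, e+1=f, r+2=t.

gmfft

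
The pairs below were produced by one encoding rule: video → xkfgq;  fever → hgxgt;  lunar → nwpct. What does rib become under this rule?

Compare letters: v→x is +2, i→k is +2, d→f is +2 — a constant shift. Each letter is shifted forward by 2 in the alphabet (a Caesar shift of +2).
On rib: r+2=t, i+2=k, b+2=d.

tkd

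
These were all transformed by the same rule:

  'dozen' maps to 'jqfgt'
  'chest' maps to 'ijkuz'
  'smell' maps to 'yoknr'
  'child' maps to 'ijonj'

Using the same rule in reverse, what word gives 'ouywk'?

issue

It's a Vigenère-style cipher with numeric key [6,2]: position i shifts by key[i mod 2].
Undoing it on ouywk: o−6=i, u−2=s, y−6=s, w−2=u, k−6=e.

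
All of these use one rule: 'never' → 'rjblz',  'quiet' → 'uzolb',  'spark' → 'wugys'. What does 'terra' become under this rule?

The shift increases by 1 at each position, starting from +4: 4, 5, 6, ….
Applying it to terra: t+4=x, e+5=j, r+6=x, r+7=y, a+8=i.

xjxyi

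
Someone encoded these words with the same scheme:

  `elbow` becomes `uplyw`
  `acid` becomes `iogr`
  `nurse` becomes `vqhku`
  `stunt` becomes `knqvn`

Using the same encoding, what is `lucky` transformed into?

e(4)→u(20) and l(11)→p(15) fit y≡3x+8 (mod 26); the inverse of 3 mod 26 is 9. This is an affine cipher: with a=0,…,z=25, each position x becomes (3x+8) mod 26.
Applying it to lucky: l(11)→3·11+8≡15=p; u(20)→3·20+8≡16=q; c(2)→3·2+8≡14=o; k(10)→3·10+8≡12=m; y(24)→3·24+8≡2=c (all mod 26).

pqomc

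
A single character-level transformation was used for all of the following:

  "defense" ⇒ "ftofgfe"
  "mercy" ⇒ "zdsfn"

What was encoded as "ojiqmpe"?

Read the word backwards and shift each letter +1.
Decoding ojiqmpe: shift back: o−1=n, j−1=i, i−1=h, q−1=p, m−1=l, p−1=o, e−1=d → nihplod; then reverse → dolphin.

dolphin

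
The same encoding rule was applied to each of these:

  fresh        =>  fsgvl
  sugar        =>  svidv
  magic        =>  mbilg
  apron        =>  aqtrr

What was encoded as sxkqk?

swing

Letter i (0-indexed) is shifted by i+0, so successive shifts are 0, 1, 2, ….
Decoding sxkqk: s−0=s, x−1=w, k−2=i, q−3=n, k−4=g.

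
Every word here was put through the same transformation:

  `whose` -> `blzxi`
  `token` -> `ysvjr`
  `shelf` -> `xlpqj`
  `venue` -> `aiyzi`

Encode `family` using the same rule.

Shifts by position in whose: pos 0: w→b (+5), pos 1: h→l (+4), pos 2: o→z (+11), pos 3: s→x (+5), pos 4: e→i (+4) — repeating every 3. A repeating key of period 3 is used — shifts +5, +4, +11 over and over.
On family: f+5=k, a+4=e, m+11=x, i+5=n, l+4=p, y+11=j.

kexnpj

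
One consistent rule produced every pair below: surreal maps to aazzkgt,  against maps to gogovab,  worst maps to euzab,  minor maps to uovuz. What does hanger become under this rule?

pgvokz

Two shifts are in play — +6 for a/e/i/o/u, +8 for every other letter.
For hanger: h(cons)+8=p, a(vowel)+6=g, n(cons)+8=v, g(cons)+8=o, e(vowel)+6=k, r(cons)+8=z.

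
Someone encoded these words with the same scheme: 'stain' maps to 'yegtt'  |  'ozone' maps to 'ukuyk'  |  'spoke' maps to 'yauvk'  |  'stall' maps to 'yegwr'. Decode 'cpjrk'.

Shifts by position in stain: pos 0: s→y (+6), pos 1: t→e (+11), pos 2: a→g (+6), pos 3: i→t (+11) — repeating every 2. It's a Vigenère-style cipher with numeric key [6,11]: position i shifts by key[i mod 2].
Decoding cpjrk: c−6=w, p−11=e, j−6=d, r−11=g, k−6=e.

wedge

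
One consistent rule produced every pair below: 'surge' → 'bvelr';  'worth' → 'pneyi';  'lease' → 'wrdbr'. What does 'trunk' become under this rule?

s(18)→b(1) and u(20)→v(21) fit y≡23x+3 (mod 26); the inverse of 23 mod 26 is 17. Treating letters as 0–25, the rule is x ↦ 23x + 3 (mod 26).
For trunk: t(19)→23·19+3≡24=y; r(17)→23·17+3≡4=e; u(20)→23·20+3≡21=v; n(13)→23·13+3≡16=q; k(10)→23·10+3≡25=z (all mod 26).

yevqz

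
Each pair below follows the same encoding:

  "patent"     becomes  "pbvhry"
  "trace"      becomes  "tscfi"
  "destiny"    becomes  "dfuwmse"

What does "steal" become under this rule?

sugdp

In patent: p→p is +0, a→b is +1, t→v is +2, e→h is +3 — the shift increases by 1 each position. Each letter shifts forward by its position index (0, 1, 2, …) — the shift grows by one for each successive letter.
Applying it to steal: s+0=s, t+1=u, e+2=g, a+3=d, l+4=p.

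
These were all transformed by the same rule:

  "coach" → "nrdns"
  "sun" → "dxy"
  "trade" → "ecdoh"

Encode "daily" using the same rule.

The rule splits by letter class: vowels +3, consonants +11.
On daily: d(cons)+11=o, a(vowel)+3=d, i(vowel)+3=l, l(cons)+11=w, y(cons)+11=j.

odlwj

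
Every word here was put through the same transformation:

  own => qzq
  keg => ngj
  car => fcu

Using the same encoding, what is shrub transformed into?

The shift depends on letter class: consonant w→z is +3, but vowel o→q is +2. Two shifts are in play — +2 for a/e/i/o/u, +3 for every other letter.
For shrub: s(cons)+3=v, h(cons)+3=k, r(cons)+3=u, u(vowel)+2=w, b(cons)+3=e.

vkuwe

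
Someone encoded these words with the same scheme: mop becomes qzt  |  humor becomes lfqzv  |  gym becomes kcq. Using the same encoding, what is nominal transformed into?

The shift depends on letter class: consonant m→q is +4, but vowel o→z is +11. The rule splits by letter class: vowels +11, consonants +4.
Applying it to nominal: n(cons)+4=r, o(vowel)+11=z, m(cons)+4=q, i(vowel)+11=t, n(cons)+4=r, a(vowel)+11=l, l(cons)+4=p.

rzqtrlp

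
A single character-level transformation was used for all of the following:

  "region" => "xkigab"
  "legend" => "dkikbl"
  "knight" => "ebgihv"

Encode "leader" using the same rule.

dkolkx

r(17)→x(23) and e(4)→k(10) fit y≡25x+14 (mod 26); the inverse of 25 mod 26 is 25. Treating letters as 0–25, the rule is x ↦ 25x + 14 (mod 26).
For leader: l(11)→25·11+14≡3=d; e(4)→25·4+14≡10=k; a(0)→25·0+14≡14=o; d(3)→25·3+14≡11=l; e(4)→25·4+14≡10=k; r(17)→25·17+14≡23=x (all mod 26).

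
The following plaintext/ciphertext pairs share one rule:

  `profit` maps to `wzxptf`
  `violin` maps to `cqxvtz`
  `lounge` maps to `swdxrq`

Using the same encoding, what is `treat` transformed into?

aznke

In profit: p→w is +7, r→z is +8, o→x is +9, f→p is +10 — the shift increases by 1 each position. Letter i (0-indexed) is shifted by i+7, so successive shifts are 7, 8, 9, ….
On treat: t+7=a, r+8=z, e+9=n, a+10=k, t+11=e.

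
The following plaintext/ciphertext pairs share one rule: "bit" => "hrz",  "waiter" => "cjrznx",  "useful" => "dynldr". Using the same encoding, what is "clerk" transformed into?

The shift depends on letter class: consonant b→h is +6, but vowel i→r is +9. Two shifts are in play — +9 for a/e/i/o/u, +6 for every other letter.
On clerk: c(cons)+6=i, l(cons)+6=r, e(vowel)+9=n, r(cons)+6=x, k(cons)+6=q.

irnxq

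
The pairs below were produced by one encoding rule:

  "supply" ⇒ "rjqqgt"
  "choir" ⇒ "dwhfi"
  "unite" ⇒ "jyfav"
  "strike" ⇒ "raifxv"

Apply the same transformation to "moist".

Treating letters as 0–25, the rule is x ↦ 9x + 11 (mod 26).
Applying it to moist: m(12)→9·12+11≡15=p; o(14)→9·14+11≡7=h; i(8)→9·8+11≡5=f; s(18)→9·18+11≡17=r; t(19)→9·19+11≡0=a (all mod 26).

phfra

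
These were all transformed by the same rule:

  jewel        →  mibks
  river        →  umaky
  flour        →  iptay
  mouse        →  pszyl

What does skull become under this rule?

In jewel: j→m is +3, e→i is +4, w→b is +5, e→k is +6 — the shift increases by 1 each position. Each letter shifts forward by (position + 3), i.e. 3, 4, 5, … — the shift grows by one for each successive letter.
Applying it to skull: s+3=v, k+4=o, u+5=z, l+6=r, l+7=s.

vozrs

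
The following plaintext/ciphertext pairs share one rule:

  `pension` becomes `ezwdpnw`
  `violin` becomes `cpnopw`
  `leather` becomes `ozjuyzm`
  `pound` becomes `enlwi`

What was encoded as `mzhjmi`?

regard

Treating letters as 0–25, the rule is x ↦ 17x + 9 (mod 26).
Reversing it on mzhjmi: m(12)→23·(12−9)≡17=r; z(25)→23·(25−9)≡4=e; h(7)→23·(7−9)≡6=g; j(9)→23·(9−9)≡0=a; m(12)→23·(12−9)≡17=r; i(8)→23·(8−9)≡3=d (all mod 26).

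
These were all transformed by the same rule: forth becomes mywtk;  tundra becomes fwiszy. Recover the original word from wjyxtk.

The output letters match the input read backwards, each shifted +5: forth reversed is htrof. Read the word backwards and shift each letter +5.
Undoing it on wjyxtk: shift back: w−5=r, j−5=e, y−5=t, x−5=s, t−5=o, k−5=f → retsof; then reverse → foster.

foster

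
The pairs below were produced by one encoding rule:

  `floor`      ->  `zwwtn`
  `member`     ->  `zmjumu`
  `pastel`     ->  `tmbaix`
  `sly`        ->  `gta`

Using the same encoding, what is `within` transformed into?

vqpbqe

The output letters match the input read backwards, each shifted +8: floor reversed is roolf. The word is reversed, then every letter is shifted forward by 8.
Applying it to within: reverse → nihtiw; then shift: n+8=v, i+8=q, h+8=p, t+8=b, i+8=q, w+8=e.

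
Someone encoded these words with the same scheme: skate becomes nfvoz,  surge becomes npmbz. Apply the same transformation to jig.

edb

Every letter moves 21 places later in the alphabet, wrapping around z→a.
Applying it to jig: j+21=e, i+21=d, g+21=b.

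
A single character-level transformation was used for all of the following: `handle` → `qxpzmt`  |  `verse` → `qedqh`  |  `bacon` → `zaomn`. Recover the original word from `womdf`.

Read the word backwards and shift each letter +12.
Undoing it on womdf: shift back: w−12=k, o−12=c, m−12=a, d−12=r, f−12=t → kcart; then reverse → track.

track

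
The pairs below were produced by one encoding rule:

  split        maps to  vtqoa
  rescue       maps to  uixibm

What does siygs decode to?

petal

In split: s→v is +3, p→t is +4, l→q is +5, i→o is +6 — the shift increases by 1 each position. Each letter shifts forward by (position + 3), i.e. 3, 4, 5, … — the shift grows by one for each successive letter.
Decoding siygs: s−3=p, i−4=e, y−5=t, g−6=a, s−7=l.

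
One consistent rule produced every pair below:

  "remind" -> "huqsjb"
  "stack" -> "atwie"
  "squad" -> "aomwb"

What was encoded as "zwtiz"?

r(17)→h(7) and e(4)→u(20) fit y≡19x+22 (mod 26); the inverse of 19 mod 26 is 11. This is an affine cipher: with a=0,…,z=25, each position x becomes (19x+22) mod 26.
Undoing it on zwtiz: z(25)→11·(25−22)≡7=h; w(22)→11·(22−22)≡0=a; t(19)→11·(19−22)≡19=t; i(8)→11·(8−22)≡2=c; z(25)→11·(25−22)≡7=h (all mod 26).

hatch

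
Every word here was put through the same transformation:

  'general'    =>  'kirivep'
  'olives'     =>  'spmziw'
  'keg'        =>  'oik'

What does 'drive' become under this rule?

hvmzi

It's a constant shift of +4 (ROT4).
For drive: d+4=h, r+4=v, i+4=m, v+4=z, e+4=i.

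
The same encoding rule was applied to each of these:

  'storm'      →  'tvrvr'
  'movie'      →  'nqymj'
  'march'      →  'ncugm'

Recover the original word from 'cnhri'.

In storm: s→t is +1, t→v is +2, o→r is +3, r→v is +4 — the shift increases by 1 each position. Letter i (0-indexed) is shifted by i+1, so successive shifts are 1, 2, 3, ….
Reversing it on cnhri: c−1=b, n−2=l, h−3=e, r−4=n, i−5=d.

blend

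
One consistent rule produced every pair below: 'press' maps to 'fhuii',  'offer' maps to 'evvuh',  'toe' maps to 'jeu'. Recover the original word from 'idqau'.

snake

Compare letters: p→f is +16, r→h is +16, e→u is +16 — a constant shift. This is a Caesar cipher with shift 16.
Undoing it on idqau: i−16=s, d−16=n, q−16=a, a−16=k, u−16=e.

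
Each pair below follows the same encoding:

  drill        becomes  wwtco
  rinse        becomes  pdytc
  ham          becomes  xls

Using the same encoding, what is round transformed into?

oyfzc

The output letters match the input read backwards, each shifted +11: drill reversed is llird. The word is reversed, then every letter is shifted forward by 11.
Applying it to round: reverse → dnuor; then shift: d+11=o, n+11=y, u+11=f, o+11=z, r+11=c.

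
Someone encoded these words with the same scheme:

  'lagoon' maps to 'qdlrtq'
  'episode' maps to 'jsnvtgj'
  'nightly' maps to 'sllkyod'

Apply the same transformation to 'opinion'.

tsnqnrs

Shifts by position in lagoon: pos 0: l→q (+5), pos 1: a→d (+3), pos 2: g→l (+5), pos 3: o→r (+3) — repeating every 2. A repeating key of period 2 is used — shifts +5, +3 over and over.
Applying it to opinion: o+5=t, p+3=s, i+5=n, n+3=q, i+5=n, o+3=r, n+5=s.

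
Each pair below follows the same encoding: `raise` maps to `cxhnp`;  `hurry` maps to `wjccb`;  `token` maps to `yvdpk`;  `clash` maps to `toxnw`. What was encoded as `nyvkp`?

stone

r(17)→c(2) and a(0)→x(23) fit y≡11x+23 (mod 26); the inverse of 11 mod 26 is 19. Treating letters as 0–25, the rule is x ↦ 11x + 23 (mod 26).
Undoing it on nyvkp: n(13)→19·(13−23)≡18=s; y(24)→19·(24−23)≡19=t; v(21)→19·(21−23)≡14=o; k(10)→19·(10−23)≡13=n; p(15)→19·(15−23)≡4=e (all mod 26).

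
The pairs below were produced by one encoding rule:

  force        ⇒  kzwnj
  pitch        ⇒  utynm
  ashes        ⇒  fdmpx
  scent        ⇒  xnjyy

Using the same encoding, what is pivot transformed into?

Shifts by position in force: pos 0: f→k (+5), pos 1: o→z (+11), pos 2: r→w (+5), pos 3: c→n (+11) — repeating every 2. A repeating key of period 2 is used — shifts +5, +11 over and over.
On pivot: p+5=u, i+11=t, v+5=a, o+11=z, t+5=y.

utazy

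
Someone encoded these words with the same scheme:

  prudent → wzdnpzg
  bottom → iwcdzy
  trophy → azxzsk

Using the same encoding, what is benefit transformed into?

Letter i (0-indexed) is shifted by i+7, so successive shifts are 7, 8, 9, ….
Applying it to benefit: b+7=i, e+8=m, n+9=w, e+10=o, f+11=q, i+12=u, t+13=g.

imwoqug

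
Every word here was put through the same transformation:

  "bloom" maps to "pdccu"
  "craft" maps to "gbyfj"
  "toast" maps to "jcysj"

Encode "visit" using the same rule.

resej

Each letter's alphabet position (a=0..z=25) is mapped through 17·x+24 mod 26 — an affine cipher.
Applying it to visit: v(21)→17·21+24≡17=r; i(8)→17·8+24≡4=e; s(18)→17·18+24≡18=s; i(8)→17·8+24≡4=e; t(19)→17·19+24≡9=j (all mod 26).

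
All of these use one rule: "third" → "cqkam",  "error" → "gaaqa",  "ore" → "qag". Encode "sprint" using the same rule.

Vowels shift forward by 2 and consonants shift forward by 9.
Applying it to sprint: s(cons)+9=b, p(cons)+9=y, r(cons)+9=a, i(vowel)+2=k, n(cons)+9=w, t(cons)+9=c.

byakwc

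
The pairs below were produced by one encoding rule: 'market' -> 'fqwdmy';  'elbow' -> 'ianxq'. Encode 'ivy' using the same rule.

khu

The output letters match the input read backwards, each shifted +12: market reversed is tekram. Two steps: reverse the string, then apply a Caesar shift of +12.
For ivy: reverse → yvi; then shift: y+12=k, v+12=h, i+12=u.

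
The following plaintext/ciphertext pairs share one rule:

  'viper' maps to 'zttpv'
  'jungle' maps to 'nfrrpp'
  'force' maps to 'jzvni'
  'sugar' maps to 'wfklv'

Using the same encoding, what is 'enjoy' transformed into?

iynzc

Shifts by position in viper: pos 0: v→z (+4), pos 1: i→t (+11), pos 2: p→t (+4), pos 3: e→p (+11) — repeating every 2. It's a Vigenère-style cipher with numeric key [4,11]: position i shifts by key[i mod 2].
On enjoy: e+4=i, n+11=y, j+4=n, o+11=z, y+4=c.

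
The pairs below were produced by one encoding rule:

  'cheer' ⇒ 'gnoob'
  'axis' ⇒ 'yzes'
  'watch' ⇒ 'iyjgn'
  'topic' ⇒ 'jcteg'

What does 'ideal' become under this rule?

c(2)→g(6) and h(7)→n(13) fit y≡17x+24 (mod 26); the inverse of 17 mod 26 is 23. This is an affine cipher: with a=0,…,z=25, each position x becomes (17x+24) mod 26.
Applying it to ideal: i(8)→17·8+24≡4=e; d(3)→17·3+24≡23=x; e(4)→17·4+24≡14=o; a(0)→17·0+24≡24=y; l(11)→17·11+24≡3=d (all mod 26).

exoyd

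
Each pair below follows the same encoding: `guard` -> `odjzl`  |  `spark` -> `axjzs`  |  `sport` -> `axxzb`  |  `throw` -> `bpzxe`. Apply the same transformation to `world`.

exztl

The shift depends on letter class: consonant g→o is +8, but vowel u→d is +9. The rule splits by letter class: vowels +9, consonants +8.
On world: w(cons)+8=e, o(vowel)+9=x, r(cons)+8=z, l(cons)+8=t, d(cons)+8=l.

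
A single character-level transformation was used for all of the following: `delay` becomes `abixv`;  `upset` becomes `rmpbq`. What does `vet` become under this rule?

Compare letters: d→a is +23, e→b is +23, l→i is +23 — a constant shift. Each letter is shifted forward by 23 in the alphabet (a Caesar shift of +23).
On vet: v+23=s, e+23=b, t+23=q.

sbq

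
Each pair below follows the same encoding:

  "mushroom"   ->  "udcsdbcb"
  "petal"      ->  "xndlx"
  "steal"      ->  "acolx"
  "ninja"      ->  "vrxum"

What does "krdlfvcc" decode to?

citation

In mushroom: m→u is +8, u→d is +9, s→c is +10, h→s is +11 — the shift increases by 1 each position. Letter i (0-indexed) is shifted by i+8, so successive shifts are 8, 9, 10, ….
Decoding krdlfvcc: k−8=c, r−9=i, d−10=t, l−11=a, f−12=t, v−13=i, c−14=o, c−15=n.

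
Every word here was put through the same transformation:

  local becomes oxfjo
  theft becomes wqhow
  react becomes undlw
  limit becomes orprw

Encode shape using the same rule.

vqdyh

Shifts by position in local: pos 0: l→o (+3), pos 1: o→x (+9), pos 2: c→f (+3), pos 3: a→j (+9) — repeating every 2. A repeating key of period 2 is used — shifts +3, +9 over and over.
On shape: s+3=v, h+9=q, a+3=d, p+9=y, e+3=h.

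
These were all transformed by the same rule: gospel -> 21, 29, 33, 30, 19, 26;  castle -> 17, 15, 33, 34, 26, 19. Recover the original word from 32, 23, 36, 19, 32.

river

Letters become their 1-based position plus 14 (so a→15, b→16, …).
Decoding 32, 23, 36, 19, 32: 32→(32−14)÷1=18=r, 23→(23−14)÷1=9=i, 36→(36−14)÷1=22=v, 19→(19−14)÷1=5=e, 32→(32−14)÷1=18=r.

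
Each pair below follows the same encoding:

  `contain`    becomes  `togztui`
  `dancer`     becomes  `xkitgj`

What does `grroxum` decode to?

The output letters match the input read backwards, each shifted +6: contain reversed is niatnoc. The word is reversed, then every letter is shifted forward by 6.
Decoding grroxum: shift back: g−6=a, r−6=l, r−6=l, o−6=i, x−6=r, u−6=o, m−6=g → allirog; then reverse → gorilla.

gorilla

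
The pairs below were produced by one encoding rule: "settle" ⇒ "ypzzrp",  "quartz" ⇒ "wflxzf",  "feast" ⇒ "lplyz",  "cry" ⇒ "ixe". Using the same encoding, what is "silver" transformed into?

ytrbpx

The shift depends on letter class: consonant s→y is +6, but vowel e→p is +11. Two shifts are in play — +11 for a/e/i/o/u, +6 for every other letter.
Applying it to silver: s(cons)+6=y, i(vowel)+11=t, l(cons)+6=r, v(cons)+6=b, e(vowel)+11=p, r(cons)+6=x.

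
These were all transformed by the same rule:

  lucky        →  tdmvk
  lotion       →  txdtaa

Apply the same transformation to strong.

acbzzt

In lucky: l→t is +8, u→d is +9, c→m is +10, k→v is +11 — the shift increases by 1 each position. The shift increases by 1 at each position, starting from +8: 8, 9, 10, ….
Applying it to strong: s+8=a, t+9=c, r+10=b, o+11=z, n+12=z, g+13=t.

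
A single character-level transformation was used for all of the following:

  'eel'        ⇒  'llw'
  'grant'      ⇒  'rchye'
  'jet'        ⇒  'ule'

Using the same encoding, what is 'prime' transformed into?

The shift depends on letter class: consonant l→w is +11, but vowel e→l is +7. The rule splits by letter class: vowels +7, consonants +11.
On prime: p(cons)+11=a, r(cons)+11=c, i(vowel)+7=p, m(cons)+11=x, e(vowel)+7=l.

acpxl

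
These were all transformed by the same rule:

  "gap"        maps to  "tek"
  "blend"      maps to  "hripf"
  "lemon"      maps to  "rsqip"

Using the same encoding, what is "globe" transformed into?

ifspk

Two steps: reverse the string, then apply a Caesar shift of +4.
On globe: reverse → ebolg; then shift: e+4=i, b+4=f, o+4=s, l+4=p, g+4=k.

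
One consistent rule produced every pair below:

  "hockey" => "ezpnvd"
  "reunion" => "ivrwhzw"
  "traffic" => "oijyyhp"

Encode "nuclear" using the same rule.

wrpqvji

Each letter's alphabet position (a=0..z=25) is mapped through 3·x+9 mod 26 — an affine cipher.
Applying it to nuclear: n(13)→3·13+9≡22=w; u(20)→3·20+9≡17=r; c(2)→3·2+9≡15=p; l(11)→3·11+9≡16=q; e(4)→3·4+9≡21=v; a(0)→3·0+9≡9=j; r(17)→3·17+9≡8=i (all mod 26).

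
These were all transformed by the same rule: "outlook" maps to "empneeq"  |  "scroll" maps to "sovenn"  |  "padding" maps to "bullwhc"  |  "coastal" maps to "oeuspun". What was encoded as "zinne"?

o(14)→e(4) and u(20)→m(12) fit y≡23x+20 (mod 26); the inverse of 23 mod 26 is 17. This is an affine cipher: with a=0,…,z=25, each position x becomes (23x+20) mod 26.
Undoing it on zinne: z(25)→17·(25−20)≡7=h; i(8)→17·(8−20)≡4=e; n(13)→17·(13−20)≡11=l; n(13)→17·(13−20)≡11=l; e(4)→17·(4−20)≡14=o (all mod 26).

hello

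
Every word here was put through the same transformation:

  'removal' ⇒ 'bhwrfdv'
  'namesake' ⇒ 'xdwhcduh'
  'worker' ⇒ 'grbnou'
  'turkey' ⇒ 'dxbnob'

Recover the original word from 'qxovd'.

Shifts by position in removal: pos 0: r→b (+10), pos 1: e→h (+3), pos 2: m→w (+10), pos 3: o→r (+3) — repeating every 2. The shifts repeat in a cycle of length 2: positions 0,1,… shift by +10, +3, then the pattern repeats.
Reversing it on qxovd: q−10=g, x−3=u, o−10=e, v−3=s, d−10=t.

guest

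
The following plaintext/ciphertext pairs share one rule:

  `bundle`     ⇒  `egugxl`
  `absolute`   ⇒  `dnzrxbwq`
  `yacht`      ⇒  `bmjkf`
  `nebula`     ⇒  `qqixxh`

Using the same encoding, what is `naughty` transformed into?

Shifts by position in bundle: pos 0: b→e (+3), pos 1: u→g (+12), pos 2: n→u (+7), pos 3: d→g (+3), pos 4: l→x (+12), pos 5: e→l (+7) — repeating every 3. It's a Vigenère-style cipher with numeric key [3,12,7]: position i shifts by key[i mod 3].
Applying it to naughty: n+3=q, a+12=m, u+7=b, g+3=j, h+12=t, t+7=a, y+3=b.

qmbjtab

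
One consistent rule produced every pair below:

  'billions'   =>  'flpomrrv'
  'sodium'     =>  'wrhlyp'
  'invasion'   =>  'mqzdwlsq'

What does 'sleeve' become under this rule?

woihzh

Shifts by position in billions: pos 0: b→f (+4), pos 1: i→l (+3), pos 2: l→p (+4), pos 3: l→o (+3) — repeating every 2. It's a Vigenère-style cipher with numeric key [4,3]: position i shifts by key[i mod 2].
On sleeve: s+4=w, l+3=o, e+4=i, e+3=h, v+4=z, e+3=h.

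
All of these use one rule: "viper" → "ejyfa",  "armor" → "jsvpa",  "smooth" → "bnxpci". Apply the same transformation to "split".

Shifts by position in viper: pos 0: v→e (+9), pos 1: i→j (+1), pos 2: p→y (+9), pos 3: e→f (+1) — repeating every 2. It's a Vigenère-style cipher with numeric key [9,1]: position i shifts by key[i mod 2].
Applying it to split: s+9=b, p+1=q, l+9=u, i+1=j, t+9=c.

bqujc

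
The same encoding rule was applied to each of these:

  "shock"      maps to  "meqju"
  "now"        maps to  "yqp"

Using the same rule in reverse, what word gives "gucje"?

chase

The output letters match the input read backwards, each shifted +2: shock reversed is kcohs. The word is reversed, then every letter is shifted forward by 2.
Reversing it on gucje: shift back: g−2=e, u−2=s, c−2=a, j−2=h, e−2=c → esahc; then reverse → chase.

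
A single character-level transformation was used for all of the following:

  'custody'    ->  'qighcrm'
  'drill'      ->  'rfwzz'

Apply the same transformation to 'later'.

Every letter moves 14 places later in the alphabet, wrapping around z→a.
Applying it to later: l+14=z, a+14=o, t+14=h, e+14=s, r+14=f.

zohsf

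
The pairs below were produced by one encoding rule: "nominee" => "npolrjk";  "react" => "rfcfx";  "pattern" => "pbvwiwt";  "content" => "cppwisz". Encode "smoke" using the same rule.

In nominee: n→n is +0, o→p is +1, m→o is +2, i→l is +3 — the shift increases by 1 each position. Letter i (0-indexed) is shifted by i+0, so successive shifts are 0, 1, 2, ….
For smoke: s+0=s, m+1=n, o+2=q, k+3=n, e+4=i.

snqni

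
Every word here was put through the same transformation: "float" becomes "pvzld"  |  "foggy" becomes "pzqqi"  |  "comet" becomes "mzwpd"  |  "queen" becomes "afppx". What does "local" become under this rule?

vzmlv

The shift depends on letter class: consonant f→p is +10, but vowel o→z is +11. The rule splits by letter class: vowels +11, consonants +10.
On local: l(cons)+10=v, o(vowel)+11=z, c(cons)+10=m, a(vowel)+11=l, l(cons)+10=v.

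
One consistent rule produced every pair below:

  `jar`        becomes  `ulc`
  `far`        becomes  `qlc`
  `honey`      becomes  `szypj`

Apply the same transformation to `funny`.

qfyyj

It's a constant shift of +11 (ROT11).
For funny: f+11=q, u+11=f, n+11=y, n+11=y, y+11=j.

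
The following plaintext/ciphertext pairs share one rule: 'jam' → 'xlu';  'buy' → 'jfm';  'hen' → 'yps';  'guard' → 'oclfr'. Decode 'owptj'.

The output letters match the input read backwards, each shifted +11: jam reversed is maj. Read the word backwards and shift each letter +11.
Reversing it on owptj: shift back: o−11=d, w−11=l, p−11=e, t−11=i, j−11=y → dleiy; then reverse → yield.

yield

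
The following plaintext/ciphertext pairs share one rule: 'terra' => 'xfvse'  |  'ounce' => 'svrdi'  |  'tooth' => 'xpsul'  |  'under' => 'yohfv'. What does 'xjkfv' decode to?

Shifts by position in terra: pos 0: t→x (+4), pos 1: e→f (+1), pos 2: r→v (+4), pos 3: r→s (+1) — repeating every 2. It's a Vigenère-style cipher with numeric key [4,1]: position i shifts by key[i mod 2].
Decoding xjkfv: x−4=t, j−1=i, k−4=g, f−1=e, v−4=r.

tiger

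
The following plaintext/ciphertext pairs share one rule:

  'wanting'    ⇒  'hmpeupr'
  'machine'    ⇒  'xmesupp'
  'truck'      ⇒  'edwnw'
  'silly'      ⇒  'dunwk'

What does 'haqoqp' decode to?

Shifts by position in wanting: pos 0: w→h (+11), pos 1: a→m (+12), pos 2: n→p (+2), pos 3: t→e (+11), pos 4: i→u (+12), pos 5: n→p (+2) — repeating every 3. The shifts repeat in a cycle of length 3: positions 0,1,… shift by +11, +12, +2, then the pattern repeats.
Undoing it on haqoqp: h−11=w, a−12=o, q−2=o, o−11=d, q−12=e, p−2=n.

wooden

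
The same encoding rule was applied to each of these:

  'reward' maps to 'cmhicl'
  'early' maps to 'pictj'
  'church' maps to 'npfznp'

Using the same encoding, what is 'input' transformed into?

tvace

Shifts by position in reward: pos 0: r→c (+11), pos 1: e→m (+8), pos 2: w→h (+11), pos 3: a→i (+8) — repeating every 2. A repeating key of period 2 is used — shifts +11, +8 over and over.
Applying it to input: i+11=t, n+8=v, p+11=a, u+8=c, t+11=e.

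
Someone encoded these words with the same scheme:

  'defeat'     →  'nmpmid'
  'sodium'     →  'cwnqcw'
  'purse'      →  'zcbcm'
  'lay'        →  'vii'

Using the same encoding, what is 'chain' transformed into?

The shift depends on letter class: consonant d→n is +10, but vowel e→m is +8. Vowels shift forward by 8 and consonants shift forward by 10.
Applying it to chain: c(cons)+10=m, h(cons)+10=r, a(vowel)+8=i, i(vowel)+8=q, n(cons)+10=x.

mriqx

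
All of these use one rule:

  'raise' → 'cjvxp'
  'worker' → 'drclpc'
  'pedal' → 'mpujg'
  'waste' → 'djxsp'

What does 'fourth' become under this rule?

krncsa

This is an affine cipher: with a=0,…,z=25, each position x becomes (21x+9) mod 26.
Applying it to fourth: f(5)→21·5+9≡10=k; o(14)→21·14+9≡17=r; u(20)→21·20+9≡13=n; r(17)→21·17+9≡2=c; t(19)→21·19+9≡18=s; h(7)→21·7+9≡0=a (all mod 26).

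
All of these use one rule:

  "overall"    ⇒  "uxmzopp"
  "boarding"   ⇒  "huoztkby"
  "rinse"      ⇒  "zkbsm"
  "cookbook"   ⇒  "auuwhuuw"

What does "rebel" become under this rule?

zmhmp

o(14)→u(20) and v(21)→x(23) fit y≡19x+14 (mod 26); the inverse of 19 mod 26 is 11. Treating letters as 0–25, the rule is x ↦ 19x + 14 (mod 26).
For rebel: r(17)→19·17+14≡25=z; e(4)→19·4+14≡12=m; b(1)→19·1+14≡7=h; e(4)→19·4+14≡12=m; l(11)→19·11+14≡15=p (all mod 26).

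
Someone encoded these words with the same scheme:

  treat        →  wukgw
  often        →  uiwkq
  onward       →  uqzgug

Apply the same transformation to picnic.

sofqof

The shift depends on letter class: consonant t→w is +3, but vowel e→k is +6. The rule splits by letter class: vowels +6, consonants +3.
Applying it to picnic: p(cons)+3=s, i(vowel)+6=o, c(cons)+3=f, n(cons)+3=q, i(vowel)+6=o, c(cons)+3=f.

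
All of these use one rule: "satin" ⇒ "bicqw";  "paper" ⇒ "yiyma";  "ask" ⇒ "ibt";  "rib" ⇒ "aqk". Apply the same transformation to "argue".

The shift depends on letter class: consonant s→b is +9, but vowel a→i is +8. Vowels shift forward by 8 and consonants shift forward by 9.
On argue: a(vowel)+8=i, r(cons)+9=a, g(cons)+9=p, u(vowel)+8=c, e(vowel)+8=m.

iapcm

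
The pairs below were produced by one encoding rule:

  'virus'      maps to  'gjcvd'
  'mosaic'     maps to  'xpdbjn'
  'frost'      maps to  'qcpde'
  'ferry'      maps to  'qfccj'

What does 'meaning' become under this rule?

xfbyjyr

The rule splits by letter class: vowels +1, consonants +11.
Applying it to meaning: m(cons)+11=x, e(vowel)+1=f, a(vowel)+1=b, n(cons)+11=y, i(vowel)+1=j, n(cons)+11=y, g(cons)+11=r.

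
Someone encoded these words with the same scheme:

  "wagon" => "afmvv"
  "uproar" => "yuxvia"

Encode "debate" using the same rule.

hjhhbn

The shift increases by 1 at each position, starting from +4: 4, 5, 6, ….
On debate: d+4=h, e+5=j, b+6=h, a+7=h, t+8=b, e+9=n.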